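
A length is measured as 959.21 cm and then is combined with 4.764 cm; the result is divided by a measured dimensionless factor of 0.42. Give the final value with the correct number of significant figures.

2.3 × 10^3 cm

959.21 cm + 4.764 cm = 963.974 cm; the sum is limited to 2 decimal places (5 s.f.).
Carrying full precision, 963.974 ÷ 0.42 = 2295.17619048… cm; 0.42 has 2 s.f., so the result keeps min(5, 2) = 2 s.f.
Rounded to 2 significant figures: 2.3 × 10^3 cm.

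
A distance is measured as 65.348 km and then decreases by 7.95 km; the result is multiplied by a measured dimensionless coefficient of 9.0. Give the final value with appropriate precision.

65.348 km − 7.95 km = 57.398 km; the difference is limited to 2 decimal places (4 s.f.).
Carrying full precision, 57.398 × 9.0 = 516.582 km; 9.0 has 2 s.f., so the result keeps min(4, 2) = 2 s.f.
Rounded to 2 significant figures: 5.2 × 10² km.

5.2 × 10² km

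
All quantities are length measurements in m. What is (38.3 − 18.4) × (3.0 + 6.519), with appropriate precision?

38.3 − 18.4 = 19.9, limited to 1 d.p. → 3 s.f.; 3.0 + 6.519 = 9.519, limited to 1 d.p. → 2 s.f.
Carrying full precision, 19.9 × 9.519 = 189.4281; keep min(3, 2) = 2 s.f.
Rounded to 2 significant figures: 1.9 × 10² m².

1.9 × 10² m²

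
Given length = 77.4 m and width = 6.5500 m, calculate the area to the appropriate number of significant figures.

area = 77.4 m × 6.5500 m = 506.97 m².
77.4 has 3 significant figures; 6.5500 has 5.
Division/multiplication keeps the fewest: 3 significant figures.
Rounded: 507 m².

507 m²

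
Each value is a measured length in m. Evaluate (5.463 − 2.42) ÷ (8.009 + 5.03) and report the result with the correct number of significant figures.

5.463 − 2.42 = 3.043, limited to 2 d.p. → 3 s.f.; 8.009 + 5.03 = 13.039, limited to 2 d.p. → 4 s.f.
Carrying full precision, 3.043 ÷ 13.039 = 0.233376792699…; keep min(3, 4) = 3 s.f.
Rounded to 3 significant figures: 0.233.

0.233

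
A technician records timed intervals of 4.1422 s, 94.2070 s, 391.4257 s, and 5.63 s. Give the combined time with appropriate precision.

4.1422 s + 94.2070 s + 391.4257 s + 5.63 s = 495.4049 s.
Addition/subtraction keeps the fewest decimal places: 4.1422 → 4 decimal places, 94.2070 → 4 decimal places, 391.4257 → 4 decimal places, 5.63 → 2 decimal places; limit is 2.
Rounded to 2 decimal places: 4.9540 × 10^2 s.

4.9540 × 10^2 s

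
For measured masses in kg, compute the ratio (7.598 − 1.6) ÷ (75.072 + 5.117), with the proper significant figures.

0.075

7.598 − 1.6 = 5.998, limited to 1 d.p. → 2 s.f.; 75.072 + 5.117 = 80.189, limited to 3 d.p. → 5 s.f.
Carrying full precision, 5.998 ÷ 80.189 = 0.0747982890421…; keep min(2, 5) = 2 s.f.
Rounded to 2 significant figures: 0.075.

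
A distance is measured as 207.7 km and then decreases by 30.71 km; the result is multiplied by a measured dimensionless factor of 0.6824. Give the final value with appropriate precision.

207.7 km − 30.71 km = 176.99 km; the difference is limited to 1 decimal place (4 s.f.).
Carrying full precision, 176.99 × 0.6824 = 120.777976 km; 0.6824 has 4 s.f., so the result keeps min(4, 4) = 4 s.f.
Rounded to 4 significant figures: 120.8 km.

120.8 km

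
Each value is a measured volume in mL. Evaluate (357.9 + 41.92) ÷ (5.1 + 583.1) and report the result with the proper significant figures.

0.6797

357.9 + 41.92 = 399.82, limited to 1 d.p. → 4 s.f.; 5.1 + 583.1 = 588.2, limited to 1 d.p. → 4 s.f.
Carrying full precision, 399.82 ÷ 588.2 = 0.679734784087…; keep min(4, 4) = 4 s.f.
Rounded to 4 significant figures: 0.6797.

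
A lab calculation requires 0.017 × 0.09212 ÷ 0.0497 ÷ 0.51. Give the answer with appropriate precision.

0.062

0.017 × 0.09212 ÷ 0.0497 ÷ 0.51 = 0.0617840375587…
Multiplication/division keeps the fewest significant figures: 0.017 → 2 s.f., 0.09212 → 4 s.f., 0.0497 → 3 s.f., 0.51 → 2 s.f.; limit is 2.
Rounded to 2 significant figures: 0.062.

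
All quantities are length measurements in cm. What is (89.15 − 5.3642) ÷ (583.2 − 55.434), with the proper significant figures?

0.1588

89.15 − 5.3642 = 83.7858, limited to 2 d.p. → 4 s.f.; 583.2 − 55.434 = 527.766, limited to 1 d.p. → 4 s.f.
Carrying full precision, 83.7858 ÷ 527.766 = 0.158755584861…; keep min(4, 4) = 4 s.f.
Rounded to 4 significant figures: 0.1588.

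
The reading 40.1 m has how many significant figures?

40.1: zeros between nonzero digits are significant.

3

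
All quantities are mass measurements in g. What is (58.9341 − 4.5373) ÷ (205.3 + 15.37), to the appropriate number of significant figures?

58.9341 − 4.5373 = 54.3968, limited to 4 d.p. → 6 s.f.; 205.3 + 15.37 = 220.67, limited to 1 d.p. → 4 s.f.
Carrying full precision, 54.3968 ÷ 220.67 = 0.24650745457…; keep min(6, 4) = 4 s.f.
Rounded to 4 significant figures: 2.465 × 10⁻¹.

2.465 × 10⁻¹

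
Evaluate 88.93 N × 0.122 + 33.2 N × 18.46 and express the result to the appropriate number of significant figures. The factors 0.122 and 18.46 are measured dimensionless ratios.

88.93 × 0.122 = 10.84946 → 10.8 N (3 s.f., last digit at the 10^-1 place).
33.2 × 18.46 = 612.872 → 613 N (3 s.f., last digit at the 10^0 place).
Sum: 623.72146 N; keep the coarser place, 10^0.
Result: 624 N.

624 N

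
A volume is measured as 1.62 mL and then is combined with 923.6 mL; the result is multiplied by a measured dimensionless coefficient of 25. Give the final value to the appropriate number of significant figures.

1.62 mL + 923.6 mL = 925.22 mL; the sum is limited to 1 decimal place (4 s.f.).
Carrying full precision, 925.22 × 25 = 23130.5 mL; 25 has 2 s.f., so the result keeps min(4, 2) = 2 s.f.
Rounded to 2 significant figures: 2.3 × 10^4 mL.

2.3 × 10^4 mL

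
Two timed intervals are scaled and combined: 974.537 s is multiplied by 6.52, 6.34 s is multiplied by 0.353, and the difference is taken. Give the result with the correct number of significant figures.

974.537 × 6.52 = 6353.98124 → 6.35 × 10³ s (3 s.f., last digit at the 10^1 place).
6.34 × 0.353 = 2.23802 → 2.24 s (3 s.f., last digit at the 10^-2 place).
Difference: 6351.74322 s; keep the coarser place, 10^1.
Result: 6.35 × 10³ s.

6.35 × 10³ s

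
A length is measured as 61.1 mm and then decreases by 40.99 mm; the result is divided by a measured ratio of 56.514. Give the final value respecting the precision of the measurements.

61.1 mm − 40.99 mm = 20.11 mm; the difference is limited to 1 decimal place (3 s.f.).
Carrying full precision, 20.11 ÷ 56.514 = 0.355841030541… mm; 56.514 has 5 s.f., so the result keeps min(3, 5) = 3 s.f.
Rounded to 3 significant figures: 0.356 mm.

0.356 mm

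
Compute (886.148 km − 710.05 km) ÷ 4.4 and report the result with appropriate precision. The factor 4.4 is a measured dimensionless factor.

886.148 km − 710.05 km = 176.098 km; the difference is limited to 2 decimal places (5 s.f.).
Carrying full precision, 176.098 ÷ 4.4 = 40.0222727273… km; 4.4 has 2 s.f., so the result keeps min(5, 2) = 2 s.f.
Rounded to 2 significant figures: 4.0 × 10¹ km.

4.0 × 10¹ km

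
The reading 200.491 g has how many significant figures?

6

200.491: zeros between nonzero digits are significant.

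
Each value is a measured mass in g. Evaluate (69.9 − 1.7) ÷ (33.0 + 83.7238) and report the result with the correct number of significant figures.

0.584

69.9 − 1.7 = 68.2, limited to 1 d.p. → 3 s.f.; 33.0 + 83.7238 = 116.7238, limited to 1 d.p. → 4 s.f.
Carrying full precision, 68.2 ÷ 116.7238 = 0.584285295715…; keep min(3, 4) = 3 s.f.
Rounded to 3 significant figures: 0.584.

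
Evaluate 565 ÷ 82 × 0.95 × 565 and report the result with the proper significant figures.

3.7 × 10^3

565 ÷ 82 × 0.95 × 565 = 3698.33841463…
Multiplication/division keeps the fewest significant figures: 565 → 3 s.f., 82 → 2 s.f., 0.95 → 2 s.f., 565 → 3 s.f.; limit is 2.
Rounded to 2 significant figures: 3.7 × 10^3.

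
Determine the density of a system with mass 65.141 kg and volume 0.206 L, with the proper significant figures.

density = 65.141 kg ÷ 0.206 L = 316.218446602… kg/L.
65.141 has 5 significant figures; 0.206 has 3.
Division/multiplication keeps the fewest: 3 significant figures.
Rounded: 3.16 × 10^2 kg/L.

3.16 × 10^2 kg/L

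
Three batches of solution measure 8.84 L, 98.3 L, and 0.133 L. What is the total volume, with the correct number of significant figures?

107.3 L

8.84 L + 98.3 L + 0.133 L = 107.273 L.
Addition/subtraction keeps the fewest decimal places: 8.84 → 2 decimal places, 98.3 → 1 decimal place, 0.133 → 3 decimal places; limit is 1.
Rounded to 1 decimal place: 107.3 L.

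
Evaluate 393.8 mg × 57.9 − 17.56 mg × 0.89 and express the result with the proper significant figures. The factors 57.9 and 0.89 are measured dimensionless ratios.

393.8 × 57.9 = 22801.02 → 2.28 × 10⁴ mg (3 s.f., last digit at the 10^2 place).
17.56 × 0.89 = 15.6284 → 16 mg (2 s.f., last digit at the 10^0 place).
Difference: 22785.3916 mg; keep the coarser place, 10^2.
Result: 2.28 × 10⁴ mg.

2.28 × 10⁴ mg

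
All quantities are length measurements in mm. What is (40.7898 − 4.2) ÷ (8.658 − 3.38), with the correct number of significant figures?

6.93

40.7898 − 4.2 = 36.5898, limited to 1 d.p. → 3 s.f.; 8.658 − 3.38 = 5.278, limited to 2 d.p. → 3 s.f.
Carrying full precision, 36.5898 ÷ 5.278 = 6.93251231527…; keep min(3, 3) = 3 s.f.
Rounded to 3 significant figures: 6.93.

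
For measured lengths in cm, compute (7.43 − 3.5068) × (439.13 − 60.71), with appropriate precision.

1.48 × 10^3 cm²

7.43 − 3.5068 = 3.9232, limited to 2 d.p. → 3 s.f.; 439.13 − 60.71 = 378.42, limited to 2 d.p. → 5 s.f.
Carrying full precision, 3.9232 × 378.42 = 1484.617344; keep min(3, 5) = 3 s.f.
Rounded to 3 significant figures: 1.48 × 10^3 cm².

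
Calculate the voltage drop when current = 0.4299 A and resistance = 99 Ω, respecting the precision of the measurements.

voltage drop = 0.4299 A × 99 Ω = 42.5601 V.
0.4299 has 4 significant figures; 99 has 2.
Division/multiplication keeps the fewest: 2 significant figures.
Rounded: 43 V.

43 V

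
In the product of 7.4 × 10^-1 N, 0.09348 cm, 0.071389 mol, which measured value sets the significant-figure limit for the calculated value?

7.4 × 10^-1 N → 2 s.f.; 0.09348 cm → 4 s.f.; 0.071389 mol → 5 s.f.
The fewest is 2 significant figures, from 7.4 × 10^-1 N.

7.4 × 10^-1 N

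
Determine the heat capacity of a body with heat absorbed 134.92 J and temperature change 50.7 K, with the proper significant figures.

2.66 J/K

heat capacity = 134.92 J ÷ 50.7 K = 2.66114398422… J/K.
134.92 has 5 significant figures; 50.7 has 3.
Division/multiplication keeps the fewest: 3 significant figures.
Rounded: 2.66 J/K.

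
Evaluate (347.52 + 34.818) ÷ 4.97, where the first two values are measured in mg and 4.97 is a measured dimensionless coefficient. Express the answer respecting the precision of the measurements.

76.9 mg

347.52 mg + 34.818 mg = 382.338 mg; the sum is limited to 2 decimal places (5 s.f.).
Carrying full precision, 382.338 ÷ 4.97 = 76.9291750503… mg; 4.97 has 3 s.f., so the result keeps min(5, 3) = 3 s.f.
Rounded to 3 significant figures: 76.9 mg.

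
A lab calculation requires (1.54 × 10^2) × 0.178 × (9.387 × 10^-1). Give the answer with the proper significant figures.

(1.54 × 10^2) × 0.178 × (9.387 × 10^-1) = 25.7316444
Multiplication/division keeps the fewest significant figures: 1.54 × 10^2 → 3 s.f., 0.178 → 3 s.f., 9.387 × 10^-1 → 4 s.f.; limit is 3.
Rounded to 3 significant figures: 25.7.

25.7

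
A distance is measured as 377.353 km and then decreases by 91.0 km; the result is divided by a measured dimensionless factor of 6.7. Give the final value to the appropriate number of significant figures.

43 km

377.353 km − 91.0 km = 286.353 km; the difference is limited to 1 decimal place (4 s.f.).
Carrying full precision, 286.353 ÷ 6.7 = 42.7392537313… km; 6.7 has 2 s.f., so the result keeps min(4, 2) = 2 s.f.
Rounded to 2 significant figures: 43 km.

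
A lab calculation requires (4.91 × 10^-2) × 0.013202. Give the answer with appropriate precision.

6.48 × 10^-4

(4.91 × 10^-2) × 0.013202 = 0.0006482182
Multiplication/division keeps the fewest significant figures: 4.91 × 10^-2 → 3 s.f., 0.013202 → 5 s.f.; limit is 3.
Rounded to 3 significant figures: 6.48 × 10^-4.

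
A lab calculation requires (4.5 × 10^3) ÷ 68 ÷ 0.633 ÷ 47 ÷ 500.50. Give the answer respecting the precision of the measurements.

(4.5 × 10^3) ÷ 68 ÷ 0.633 ÷ 47 ÷ 500.50 = 0.00444424457854…
Multiplication/division keeps the fewest significant figures: 4.5 × 10^3 → 2 s.f., 68 → 2 s.f., 0.633 → 3 s.f., 47 → 2 s.f., 500.50 → 5 s.f.; limit is 2.
Rounded to 2 significant figures: 0.0044.

0.0044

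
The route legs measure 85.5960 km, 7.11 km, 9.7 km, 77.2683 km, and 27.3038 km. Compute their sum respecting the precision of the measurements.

207.0 km

85.5960 km + 7.11 km + 9.7 km + 77.2683 km + 27.3038 km = 206.9781 km.
Addition/subtraction keeps the fewest decimal places: 85.5960 → 4 decimal places, 7.11 → 2 decimal places, 9.7 → 1 decimal place, 77.2683 → 4 decimal places, 27.3038 → 4 decimal places; limit is 1.
Rounded to 1 decimal place: 207.0 km.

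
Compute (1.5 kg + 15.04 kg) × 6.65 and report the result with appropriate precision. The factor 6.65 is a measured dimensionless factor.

1.10 × 10^2 kg

1.5 kg + 15.04 kg = 16.54 kg; the sum is limited to 1 decimal place (3 s.f.).
Carrying full precision, 16.54 × 6.65 = 109.991 kg; 6.65 has 3 s.f., so the result keeps min(3, 3) = 3 s.f.
Rounded to 3 significant figures: 1.10 × 10^2 kg.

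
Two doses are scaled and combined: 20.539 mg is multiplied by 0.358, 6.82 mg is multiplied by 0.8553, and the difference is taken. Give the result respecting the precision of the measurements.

1.52 mg

20.539 × 0.358 = 7.352962 → 7.35 mg (3 s.f., last digit at the 10^-2 place).
6.82 × 0.8553 = 5.833146 → 5.83 mg (3 s.f., last digit at the 10^-2 place).
Difference: 1.519816 mg; keep the coarser place, 10^-2.
Result: 1.52 mg.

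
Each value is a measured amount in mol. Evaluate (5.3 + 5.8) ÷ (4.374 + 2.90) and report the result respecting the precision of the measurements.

1.53

5.3 + 5.8 = 11.1, limited to 1 d.p. → 3 s.f.; 4.374 + 2.90 = 7.274, limited to 2 d.p. → 3 s.f.
Carrying full precision, 11.1 ÷ 7.274 = 1.52598295298…; keep min(3, 3) = 3 s.f.
Rounded to 3 significant figures: 1.53.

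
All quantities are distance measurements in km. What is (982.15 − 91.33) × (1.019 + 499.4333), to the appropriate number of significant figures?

4.4581 × 10^5 km²

982.15 − 91.33 = 890.82, limited to 2 d.p. → 5 s.f.; 1.019 + 499.4333 = 500.4523, limited to 3 d.p. → 6 s.f.
Carrying full precision, 890.82 × 500.4523 = 445812.917886; keep min(5, 6) = 5 s.f.
Rounded to 5 significant figures: 4.4581 × 10^5 km².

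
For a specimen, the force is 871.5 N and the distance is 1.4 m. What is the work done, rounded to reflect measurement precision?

1.2 × 10^3 J

work done = 871.5 N × 1.4 m = 1220.1 J.
871.5 has 4 significant figures; 1.4 has 2.
Division/multiplication keeps the fewest: 2 significant figures.
Rounded: 1.2 × 10^3 J.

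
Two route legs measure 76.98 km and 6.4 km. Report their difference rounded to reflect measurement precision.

70.6 km

76.98 km − 6.4 km = 70.58 km.
Addition/subtraction keeps the fewest decimal places: 76.98 → 2 decimal places, 6.4 → 1 decimal place; limit is 1.
Rounded to 1 decimal place: 70.6 km.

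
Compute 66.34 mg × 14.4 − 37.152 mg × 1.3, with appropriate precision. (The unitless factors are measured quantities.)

66.34 × 14.4 = 955.296 → 955 mg (3 s.f., last digit at the 10^0 place).
37.152 × 1.3 = 48.2976 → 48 mg (2 s.f., last digit at the 10^0 place).
Difference: 906.9984 mg; keep the coarser place, 10^0.
Result: 9.07 × 10^2 mg.

9.07 × 10^2 mg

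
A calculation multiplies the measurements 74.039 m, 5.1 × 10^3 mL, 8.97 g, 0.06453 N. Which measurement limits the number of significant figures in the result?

5.1 × 10^3 mL

74.039 m → 5 s.f.; 5.1 × 10^3 mL → 2 s.f.; 8.97 g → 3 s.f.; 0.06453 N → 4 s.f.
The fewest is 2 significant figures, from 5.1 × 10^3 mL.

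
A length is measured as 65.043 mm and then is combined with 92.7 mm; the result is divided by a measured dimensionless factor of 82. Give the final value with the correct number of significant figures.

65.043 mm + 92.7 mm = 157.743 mm; the sum is limited to 1 decimal place (4 s.f.).
Carrying full precision, 157.743 ÷ 82 = 1.92369512195… mm; 82 has 2 s.f., so the result keeps min(4, 2) = 2 s.f.
Rounded to 2 significant figures: 1.9 mm.

1.9 mm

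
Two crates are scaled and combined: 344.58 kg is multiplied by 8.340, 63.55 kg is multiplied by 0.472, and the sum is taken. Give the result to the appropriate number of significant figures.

2.904 × 10³ kg

344.58 × 8.340 = 2873.7972 → 2874 kg (4 s.f., last digit at the 10^0 place).
63.55 × 0.472 = 29.9956 → 30.0 kg (3 s.f., last digit at the 10^-1 place).
Sum: 2903.7928 kg; keep the coarser place, 10^0.
Result: 2.904 × 10³ kg.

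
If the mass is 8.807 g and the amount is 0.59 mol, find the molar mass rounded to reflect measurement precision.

molar mass = 8.807 g ÷ 0.59 mol = 14.9271186441… g/mol.
8.807 has 4 significant figures; 0.59 has 2.
Division/multiplication keeps the fewest: 2 significant figures.
Rounded: 15 g/mol.

15 g/mol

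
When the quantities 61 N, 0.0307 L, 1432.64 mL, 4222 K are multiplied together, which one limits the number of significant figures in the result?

61 N → 2 s.f.; 0.0307 L → 3 s.f.; 1432.64 mL → 6 s.f.; 4222 K → 4 s.f.
The fewest is 2 significant figures, from 61 N.

61 N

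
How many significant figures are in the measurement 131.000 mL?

6

131.000: trailing zeros after a decimal point are significant.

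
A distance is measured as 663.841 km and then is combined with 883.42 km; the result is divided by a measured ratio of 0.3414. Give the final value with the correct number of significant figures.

663.841 km + 883.42 km = 1547.261 km; the sum is limited to 2 decimal places (6 s.f.).
Carrying full precision, 1547.261 ÷ 0.3414 = 4532.10603398… km; 0.3414 has 4 s.f., so the result keeps min(6, 4) = 4 s.f.
Rounded to 4 significant figures: 4532 km.

4532 km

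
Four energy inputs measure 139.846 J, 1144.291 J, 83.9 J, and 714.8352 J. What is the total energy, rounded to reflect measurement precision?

2082.9 J

139.846 J + 1144.291 J + 83.9 J + 714.8352 J = 2082.8722 J.
Addition/subtraction keeps the fewest decimal places: 139.846 → 3 decimal places, 1144.291 → 3 decimal places, 83.9 → 1 decimal place, 714.8352 → 4 decimal places; limit is 1.
Rounded to 1 decimal place: 2082.9 J.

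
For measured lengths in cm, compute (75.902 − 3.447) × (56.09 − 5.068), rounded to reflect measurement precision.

75.902 − 3.447 = 72.455, limited to 3 d.p. → 5 s.f.; 56.09 − 5.068 = 51.022, limited to 2 d.p. → 4 s.f.
Carrying full precision, 72.455 × 51.022 = 3696.79901; keep min(5, 4) = 4 s.f.
Rounded to 4 significant figures: 3697 cm².

3697 cm²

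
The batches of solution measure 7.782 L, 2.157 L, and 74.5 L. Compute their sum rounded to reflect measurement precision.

84.4 L

7.782 L + 2.157 L + 74.5 L = 84.439 L.
Addition/subtraction keeps the fewest decimal places: 7.782 → 3 decimal places, 2.157 → 3 decimal places, 74.5 → 1 decimal place; limit is 1.
Rounded to 1 decimal place: 84.4 L.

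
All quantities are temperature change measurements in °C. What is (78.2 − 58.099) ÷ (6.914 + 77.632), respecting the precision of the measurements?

0.238

78.2 − 58.099 = 20.101, limited to 1 d.p. → 3 s.f.; 6.914 + 77.632 = 84.546, limited to 3 d.p. → 5 s.f.
Carrying full precision, 20.101 ÷ 84.546 = 0.237752229556…; keep min(3, 5) = 3 s.f.
Rounded to 3 significant figures: 0.238.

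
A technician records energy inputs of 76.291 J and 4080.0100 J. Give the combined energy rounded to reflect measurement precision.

76.291 J + 4080.0100 J = 4156.3010 J.
Addition/subtraction keeps the fewest decimal places: 76.291 → 3 decimal places, 4080.0100 → 4 decimal places; limit is 3.
Rounded to 3 decimal places: 4156.301 J.

4156.301 J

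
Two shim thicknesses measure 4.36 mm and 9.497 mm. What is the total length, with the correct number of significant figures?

13.86 mm

4.36 mm + 9.497 mm = 13.857 mm.
Addition/subtraction keeps the fewest decimal places: 4.36 → 2 decimal places, 9.497 → 3 decimal places; limit is 2.
Rounded to 2 decimal places: 13.86 mm.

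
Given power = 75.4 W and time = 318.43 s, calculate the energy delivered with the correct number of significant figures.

energy delivered = 75.4 W × 318.43 s = 24009.622 J.
75.4 has 3 significant figures; 318.43 has 5.
Division/multiplication keeps the fewest: 3 significant figures.
Rounded: 2.40 × 10^4 J.

2.40 × 10^4 J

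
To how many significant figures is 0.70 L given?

0.70: leading zeros are not significant; trailing zeros after a decimal point are significant.

2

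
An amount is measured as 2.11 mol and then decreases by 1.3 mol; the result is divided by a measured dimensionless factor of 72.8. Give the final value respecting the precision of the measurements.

2.11 mol − 1.3 mol = 0.81 mol; the difference is limited to 1 decimal place (1 s.f.).
Carrying full precision, 0.81 ÷ 72.8 = 0.0111263736264… mol; 72.8 has 3 s.f., so the result keeps min(1, 3) = 1 s.f.
Rounded to 1 significant figure: 0.01 mol.

0.01 mol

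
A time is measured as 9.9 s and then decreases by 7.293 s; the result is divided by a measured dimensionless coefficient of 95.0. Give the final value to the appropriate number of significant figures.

2.7 × 10^-2 s

9.9 s − 7.293 s = 2.607 s; the difference is limited to 1 decimal place (2 s.f.).
Carrying full precision, 2.607 ÷ 95.0 = 0.0274421052632… s; 95.0 has 3 s.f., so the result keeps min(2, 3) = 2 s.f.
Rounded to 2 significant figures: 2.7 × 10^-2 s.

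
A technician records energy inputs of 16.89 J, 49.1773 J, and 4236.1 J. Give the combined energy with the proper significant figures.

4.3022 × 10³ J

16.89 J + 49.1773 J + 4236.1 J = 4302.1673 J.
Addition/subtraction keeps the fewest decimal places: 16.89 → 2 decimal places, 49.1773 → 4 decimal places, 4236.1 → 1 decimal place; limit is 1.
Rounded to 1 decimal place: 4.3022 × 10³ J.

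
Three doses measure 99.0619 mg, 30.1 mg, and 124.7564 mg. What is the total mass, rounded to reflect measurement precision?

2.539 × 10^2 mg

99.0619 mg + 30.1 mg + 124.7564 mg = 253.9183 mg.
Addition/subtraction keeps the fewest decimal places: 99.0619 → 4 decimal places, 30.1 → 1 decimal place, 124.7564 → 4 decimal places; limit is 1.
Rounded to 1 decimal place: 2.539 × 10^2 mg.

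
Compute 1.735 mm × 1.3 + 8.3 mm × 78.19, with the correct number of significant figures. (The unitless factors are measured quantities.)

6.5 × 10² mm

1.735 × 1.3 = 2.2555 → 2.3 mm (2 s.f., last digit at the 10^-1 place).
8.3 × 78.19 = 648.977 → 6.5 × 10² mm (2 s.f., last digit at the 10^1 place).
Sum: 651.2325 mm; keep the coarser place, 10^1.
Result: 6.5 × 10² mm.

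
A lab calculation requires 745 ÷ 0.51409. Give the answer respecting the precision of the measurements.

1.45 × 10³

745 ÷ 0.51409 = 1449.16259799…
Multiplication/division keeps the fewest significant figures: 745 → 3 s.f., 0.51409 → 5 s.f.; limit is 3.
Rounded to 3 significant figures: 1.45 × 10³.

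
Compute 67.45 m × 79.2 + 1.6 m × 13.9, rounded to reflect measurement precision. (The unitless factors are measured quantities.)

67.45 × 79.2 = 5342.04 → 5.34 × 10^3 m (3 s.f., last digit at the 10^1 place).
1.6 × 13.9 = 22.24 → 22 m (2 s.f., last digit at the 10^0 place).
Sum: 5364.28 m; keep the coarser place, 10^1.
Result: 5.36 × 10^3 m.

5.36 × 10^3 m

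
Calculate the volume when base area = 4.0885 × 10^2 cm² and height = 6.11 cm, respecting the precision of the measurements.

volume = 4.0885 × 10^2 cm² × 6.11 cm = 2498.0735 cm³.
4.0885 × 10^2 has 5 significant figures; 6.11 has 3.
Division/multiplication keeps the fewest: 3 significant figures.
Rounded: 2.50 × 10^3 cm³.

2.50 × 10^3 cm³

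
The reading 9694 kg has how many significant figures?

4

9694: every digit is nonzero and significant.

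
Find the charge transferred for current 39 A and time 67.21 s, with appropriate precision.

charge transferred = 39 A × 67.21 s = 2621.19 C.
39 has 2 significant figures; 67.21 has 4.
Division/multiplication keeps the fewest: 2 significant figures.
Rounded: 2.6 × 10³ C.

2.6 × 10³ C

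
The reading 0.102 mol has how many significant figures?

3

0.102: leading zeros are not significant; zeros between nonzero digits are significant.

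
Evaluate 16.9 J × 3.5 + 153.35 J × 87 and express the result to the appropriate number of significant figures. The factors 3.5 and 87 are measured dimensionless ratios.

16.9 × 3.5 = 59.15 → 59 J (2 s.f., last digit at the 10^0 place).
153.35 × 87 = 13341.45 → 1.3 × 10^4 J (2 s.f., last digit at the 10^3 place).
Sum: 13400.6 J; keep the coarser place, 10^3.
Result: 1.3 × 10^4 J.

1.3 × 10^4 J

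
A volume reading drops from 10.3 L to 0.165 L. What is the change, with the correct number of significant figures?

10.3 L − 0.165 L = 10.135 L.
Addition/subtraction keeps the fewest decimal places: 10.3 → 1 decimal place, 0.165 → 3 decimal places; limit is 1.
Rounded to 1 decimal place: 10.1 L.

10.1 L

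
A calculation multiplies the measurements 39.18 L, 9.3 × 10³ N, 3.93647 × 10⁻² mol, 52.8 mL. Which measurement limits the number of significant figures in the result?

9.3 × 10³ N

39.18 L → 4 s.f.; 9.3 × 10³ N → 2 s.f.; 3.93647 × 10⁻² mol → 6 s.f.; 52.8 mL → 3 s.f.
The fewest is 2 significant figures, from 9.3 × 10³ N.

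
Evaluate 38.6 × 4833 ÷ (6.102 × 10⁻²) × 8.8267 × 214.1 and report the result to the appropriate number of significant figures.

5.78 × 10⁹

38.6 × 4833 ÷ (6.102 × 10⁻²) × 8.8267 × 214.1 = 5.7775928008 × 10^9…
Multiplication/division keeps the fewest significant figures: 38.6 → 3 s.f., 4833 → 4 s.f., 6.102 × 10⁻² → 4 s.f., 8.8267 → 5 s.f., 214.1 → 4 s.f.; limit is 3.
Rounded to 3 significant figures: 5.78 × 10⁹.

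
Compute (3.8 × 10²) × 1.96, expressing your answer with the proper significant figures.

(3.8 × 10²) × 1.96 = 744.8
Multiplication/division keeps the fewest significant figures: 3.8 × 10² → 2 s.f., 1.96 → 3 s.f.; limit is 2.
Rounded to 2 significant figures: 7.4 × 10².

7.4 × 10²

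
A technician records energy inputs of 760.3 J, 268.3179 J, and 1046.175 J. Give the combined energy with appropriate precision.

2074.8 J

760.3 J + 268.3179 J + 1046.175 J = 2074.7929 J.
Addition/subtraction keeps the fewest decimal places: 760.3 → 1 decimal place, 268.3179 → 4 decimal places, 1046.175 → 3 decimal places; limit is 1.
Rounded to 1 decimal place: 2074.8 J.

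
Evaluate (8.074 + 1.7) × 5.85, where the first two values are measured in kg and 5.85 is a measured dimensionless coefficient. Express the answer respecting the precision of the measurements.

57 kg

8.074 kg + 1.7 kg = 9.774 kg; the sum is limited to 1 decimal place (2 s.f.).
Carrying full precision, 9.774 × 5.85 = 57.1779 kg; 5.85 has 3 s.f., so the result keeps min(2, 3) = 2 s.f.
Rounded to 2 significant figures: 57 kg.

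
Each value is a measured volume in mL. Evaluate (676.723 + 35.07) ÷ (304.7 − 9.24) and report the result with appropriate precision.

676.723 + 35.07 = 711.793, limited to 2 d.p. → 5 s.f.; 304.7 − 9.24 = 295.46, limited to 1 d.p. → 4 s.f.
Carrying full precision, 711.793 ÷ 295.46 = 2.40910106275…; keep min(5, 4) = 4 s.f.
Rounded to 4 significant figures: 2.409.

2.409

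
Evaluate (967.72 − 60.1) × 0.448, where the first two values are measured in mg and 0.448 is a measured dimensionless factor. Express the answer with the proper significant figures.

407 mg

967.72 mg − 60.1 mg = 907.62 mg; the difference is limited to 1 decimal place (4 s.f.).
Carrying full precision, 907.62 × 0.448 = 406.61376 mg; 0.448 has 3 s.f., so the result keeps min(4, 3) = 3 s.f.
Rounded to 3 significant figures: 407 mg.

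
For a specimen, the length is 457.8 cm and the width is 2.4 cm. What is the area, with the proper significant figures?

1.1 × 10³ cm²

area = 457.8 cm × 2.4 cm = 1098.72 cm².
457.8 has 4 significant figures; 2.4 has 2.
Division/multiplication keeps the fewest: 2 significant figures.
Rounded: 1.1 × 10³ cm².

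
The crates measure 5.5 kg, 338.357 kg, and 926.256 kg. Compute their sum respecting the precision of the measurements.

1270.1 kg

5.5 kg + 338.357 kg + 926.256 kg = 1270.113 kg.
Addition/subtraction keeps the fewest decimal places: 5.5 → 1 decimal place, 338.357 → 3 decimal places, 926.256 → 3 decimal places; limit is 1.
Rounded to 1 decimal place: 1270.1 kg.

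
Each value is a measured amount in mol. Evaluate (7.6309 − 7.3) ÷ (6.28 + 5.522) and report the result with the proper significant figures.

7.6309 − 7.3 = 0.3309, limited to 1 d.p. → 1 s.f.; 6.28 + 5.522 = 11.802, limited to 2 d.p. → 4 s.f.
Carrying full precision, 0.3309 ÷ 11.802 = 0.0280376207422…; keep min(1, 4) = 1 s.f.
Rounded to 1 significant figure: 0.03.

0.03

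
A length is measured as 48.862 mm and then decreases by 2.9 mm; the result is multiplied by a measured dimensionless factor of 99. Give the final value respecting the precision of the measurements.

48.862 mm − 2.9 mm = 45.962 mm; the difference is limited to 1 decimal place (3 s.f.).
Carrying full precision, 45.962 × 99 = 4550.238 mm; 99 has 2 s.f., so the result keeps min(3, 2) = 2 s.f.
Rounded to 2 significant figures: 4.6 × 10^3 mm.

4.6 × 10^3 mm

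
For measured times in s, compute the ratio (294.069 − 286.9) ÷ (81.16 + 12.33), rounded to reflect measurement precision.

0.077

294.069 − 286.9 = 7.169, limited to 1 d.p. → 2 s.f.; 81.16 + 12.33 = 93.49, limited to 2 d.p. → 4 s.f.
Carrying full precision, 7.169 ÷ 93.49 = 0.0766819980747…; keep min(2, 4) = 2 s.f.
Rounded to 2 significant figures: 0.077.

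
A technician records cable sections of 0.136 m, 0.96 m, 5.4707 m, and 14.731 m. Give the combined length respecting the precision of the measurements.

0.136 m + 0.96 m + 5.4707 m + 14.731 m = 21.2977 m.
Addition/subtraction keeps the fewest decimal places: 0.136 → 3 decimal places, 0.96 → 2 decimal places, 5.4707 → 4 decimal places, 14.731 → 3 decimal places; limit is 2.
Rounded to 2 decimal places: 21.30 m.

21.30 m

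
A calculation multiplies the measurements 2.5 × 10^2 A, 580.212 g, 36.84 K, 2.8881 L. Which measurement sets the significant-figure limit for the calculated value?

2.5 × 10^2 A → 2 s.f.; 580.212 g → 6 s.f.; 36.84 K → 4 s.f.; 2.8881 L → 5 s.f.
The fewest is 2 significant figures, from 2.5 × 10^2 A.

2.5 × 10^2 A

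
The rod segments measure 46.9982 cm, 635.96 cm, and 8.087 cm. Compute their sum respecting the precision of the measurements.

46.9982 cm + 635.96 cm + 8.087 cm = 691.0452 cm.
Addition/subtraction keeps the fewest decimal places: 46.9982 → 4 decimal places, 635.96 → 2 decimal places, 8.087 → 3 decimal places; limit is 2.
Rounded to 2 decimal places: 691.05 cm.

691.05 cm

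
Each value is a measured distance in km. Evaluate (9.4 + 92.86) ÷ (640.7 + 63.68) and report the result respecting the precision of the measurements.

0.1452

9.4 + 92.86 = 102.26, limited to 1 d.p. → 4 s.f.; 640.7 + 63.68 = 704.38, limited to 1 d.p. → 4 s.f.
Carrying full precision, 102.26 ÷ 704.38 = 0.145177319061…; keep min(4, 4) = 4 s.f.
Rounded to 4 significant figures: 0.1452.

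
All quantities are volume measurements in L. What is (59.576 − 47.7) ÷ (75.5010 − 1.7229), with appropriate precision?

0.161

59.576 − 47.7 = 11.876, limited to 1 d.p. → 3 s.f.; 75.5010 − 1.7229 = 73.7781, limited to 4 d.p. → 6 s.f.
Carrying full precision, 11.876 ÷ 73.7781 = 0.16096917649…; keep min(3, 6) = 3 s.f.
Rounded to 3 significant figures: 0.161.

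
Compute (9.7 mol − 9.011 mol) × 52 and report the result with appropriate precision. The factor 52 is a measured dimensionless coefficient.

9.7 mol − 9.011 mol = 0.689 mol; the difference is limited to 1 decimal place (1 s.f.).
Carrying full precision, 0.689 × 52 = 35.828 mol; 52 has 2 s.f., so the result keeps min(1, 2) = 1 s.f.
Rounded to 1 significant figure: 4 × 10^1 mol.

4 × 10^1 mol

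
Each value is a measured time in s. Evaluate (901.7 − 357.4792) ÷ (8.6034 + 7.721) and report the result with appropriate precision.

901.7 − 357.4792 = 544.2208, limited to 1 d.p. → 4 s.f.; 8.6034 + 7.721 = 16.3244, limited to 3 d.p. → 5 s.f.
Carrying full precision, 544.2208 ÷ 16.3244 = 33.3378745926…; keep min(4, 5) = 4 s.f.
Rounded to 4 significant figures: 33.34.

33.34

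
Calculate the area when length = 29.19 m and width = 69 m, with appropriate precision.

area = 29.19 m × 69 m = 2014.11 m².
29.19 has 4 significant figures; 69 has 2.
Division/multiplication keeps the fewest: 2 significant figures.
Rounded: 2.0 × 10³ m².

2.0 × 10³ m²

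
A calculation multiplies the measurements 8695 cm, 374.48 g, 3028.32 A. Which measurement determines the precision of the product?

8695 cm → 4 s.f.; 374.48 g → 5 s.f.; 3028.32 A → 6 s.f.
The fewest is 4 significant figures, from 8695 cm.

8695 cm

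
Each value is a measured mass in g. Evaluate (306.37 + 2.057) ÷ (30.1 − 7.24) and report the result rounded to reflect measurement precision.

306.37 + 2.057 = 308.427, limited to 2 d.p. → 5 s.f.; 30.1 − 7.24 = 22.86, limited to 1 d.p. → 3 s.f.
Carrying full precision, 308.427 ÷ 22.86 = 13.4919947507…; keep min(5, 3) = 3 s.f.
Rounded to 3 significant figures: 13.5.

13.5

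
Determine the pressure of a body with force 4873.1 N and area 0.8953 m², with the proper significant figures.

pressure = 4873.1 N ÷ 0.8953 m² = 5442.9800067… Pa.
4873.1 has 5 significant figures; 0.8953 has 4.
Division/multiplication keeps the fewest: 4 significant figures.
Rounded: 5443 Pa.

5443 Pa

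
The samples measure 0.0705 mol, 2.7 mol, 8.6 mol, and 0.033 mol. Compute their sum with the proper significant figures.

11.4 mol

0.0705 mol + 2.7 mol + 8.6 mol + 0.033 mol = 11.4035 mol.
Addition/subtraction keeps the fewest decimal places: 0.0705 → 4 decimal places, 2.7 → 1 decimal place, 8.6 → 1 decimal place, 0.033 → 3 decimal places; limit is 1.
Rounded to 1 decimal place: 11.4 mol.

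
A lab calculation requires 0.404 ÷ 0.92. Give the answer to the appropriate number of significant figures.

0.44

0.404 ÷ 0.92 = 0.439130434783…
Multiplication/division keeps the fewest significant figures: 0.404 → 3 s.f., 0.92 → 2 s.f.; limit is 2.
Rounded to 2 significant figures: 0.44.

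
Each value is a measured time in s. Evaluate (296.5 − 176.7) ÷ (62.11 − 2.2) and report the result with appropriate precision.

2.00

296.5 − 176.7 = 119.8, limited to 1 d.p. → 4 s.f.; 62.11 − 2.2 = 59.91, limited to 1 d.p. → 3 s.f.
Carrying full precision, 119.8 ÷ 59.91 = 1.99966616592…; keep min(4, 3) = 3 s.f.
Rounded to 3 significant figures: 2.00.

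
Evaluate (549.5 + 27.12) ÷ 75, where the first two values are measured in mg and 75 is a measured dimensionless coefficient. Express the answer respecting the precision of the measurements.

7.7 mg

549.5 mg + 27.12 mg = 576.62 mg; the sum is limited to 1 decimal place (4 s.f.).
Carrying full precision, 576.62 ÷ 75 = 7.68826666667… mg; 75 has 2 s.f., so the result keeps min(4, 2) = 2 s.f.
Rounded to 2 significant figures: 7.7 mg.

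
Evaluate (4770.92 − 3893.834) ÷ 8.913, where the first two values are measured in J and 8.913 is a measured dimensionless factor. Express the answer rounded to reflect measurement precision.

4770.92 J − 3893.834 J = 877.086 J; the difference is limited to 2 decimal places (5 s.f.).
Carrying full precision, 877.086 ÷ 8.913 = 98.4052507573… J; 8.913 has 4 s.f., so the result keeps min(5, 4) = 4 s.f.
Rounded to 4 significant figures: 98.41 J.

98.41 J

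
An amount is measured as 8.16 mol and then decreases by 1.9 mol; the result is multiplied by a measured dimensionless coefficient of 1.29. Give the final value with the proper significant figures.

8.1 mol

8.16 mol − 1.9 mol = 6.26 mol; the difference is limited to 1 decimal place (2 s.f.).
Carrying full precision, 6.26 × 1.29 = 8.0754 mol; 1.29 has 3 s.f., so the result keeps min(2, 3) = 2 s.f.
Rounded to 2 significant figures: 8.1 mol.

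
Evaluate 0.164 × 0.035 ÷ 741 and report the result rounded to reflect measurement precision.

7.7 × 10⁻⁶

0.164 × 0.035 ÷ 741 = 0.00000774628879892…
Multiplication/division keeps the fewest significant figures: 0.164 → 3 s.f., 0.035 → 2 s.f., 741 → 3 s.f.; limit is 2.
Rounded to 2 significant figures: 7.7 × 10⁻⁶.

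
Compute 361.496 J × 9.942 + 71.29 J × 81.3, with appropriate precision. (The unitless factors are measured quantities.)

361.496 × 9.942 = 3593.993232 → 3594 J (4 s.f., last digit at the 10^0 place).
71.29 × 81.3 = 5795.877 → 5.80 × 10³ J (3 s.f., last digit at the 10^1 place).
Sum: 9389.870232 J; keep the coarser place, 10^1.
Result: 9.39 × 10³ J.

9.39 × 10³ J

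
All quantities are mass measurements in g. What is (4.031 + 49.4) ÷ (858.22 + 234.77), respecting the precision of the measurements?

0.0489

4.031 + 49.4 = 53.431, limited to 1 d.p. → 3 s.f.; 858.22 + 234.77 = 1092.99, limited to 2 d.p. → 6 s.f.
Carrying full precision, 53.431 ÷ 1092.99 = 0.0488851682083…; keep min(3, 6) = 3 s.f.
Rounded to 3 significant figures: 0.0489.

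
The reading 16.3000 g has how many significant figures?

6

16.3000: trailing zeros after a decimal point are significant.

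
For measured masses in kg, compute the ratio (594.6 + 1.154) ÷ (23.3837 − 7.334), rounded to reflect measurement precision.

37.12

594.6 + 1.154 = 595.754, limited to 1 d.p. → 4 s.f.; 23.3837 − 7.334 = 16.0497, limited to 3 d.p. → 5 s.f.
Carrying full precision, 595.754 ÷ 16.0497 = 37.1193231026…; keep min(4, 5) = 4 s.f.
Rounded to 4 significant figures: 37.12.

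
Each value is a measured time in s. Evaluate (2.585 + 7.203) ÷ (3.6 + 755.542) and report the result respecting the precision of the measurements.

0.01289

2.585 + 7.203 = 9.788, limited to 3 d.p. → 4 s.f.; 3.6 + 755.542 = 759.142, limited to 1 d.p. → 4 s.f.
Carrying full precision, 9.788 ÷ 759.142 = 0.0128935034552…; keep min(4, 4) = 4 s.f.
Rounded to 4 significant figures: 0.01289.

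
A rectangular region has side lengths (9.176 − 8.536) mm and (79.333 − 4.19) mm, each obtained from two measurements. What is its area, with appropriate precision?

48.1 mm²

9.176 − 8.536 = 0.640, limited to 3 d.p. → 3 s.f.; 79.333 − 4.19 = 75.143, limited to 2 d.p. → 4 s.f.
Carrying full precision, 0.640 × 75.143 = 48.09152; keep min(3, 4) = 3 s.f.
Rounded to 3 significant figures: 48.1 mm².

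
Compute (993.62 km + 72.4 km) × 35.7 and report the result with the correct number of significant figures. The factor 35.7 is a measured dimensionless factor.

3.81 × 10^4 km

993.62 km + 72.4 km = 1066.02 km; the sum is limited to 1 decimal place (5 s.f.).
Carrying full precision, 1066.02 × 35.7 = 38056.914 km; 35.7 has 3 s.f., so the result keeps min(5, 3) = 3 s.f.
Rounded to 3 significant figures: 3.81 × 10^4 km.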